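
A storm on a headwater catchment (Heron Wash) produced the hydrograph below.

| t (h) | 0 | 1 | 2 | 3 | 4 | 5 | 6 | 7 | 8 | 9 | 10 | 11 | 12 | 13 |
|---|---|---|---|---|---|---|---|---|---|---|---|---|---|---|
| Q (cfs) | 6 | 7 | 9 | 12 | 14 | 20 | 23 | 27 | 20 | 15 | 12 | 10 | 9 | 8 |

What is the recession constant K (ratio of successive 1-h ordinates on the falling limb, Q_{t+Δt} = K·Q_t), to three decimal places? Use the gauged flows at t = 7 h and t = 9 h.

K ≈ 0.745

Using the recession-limb readings at t = 7 h and t = 9 h: Q falls from 27 to 15 cfs over 2 intervals.
K = (Q₂/Q₁)^(1/2) = (15/27)^(1/2) = 0.745.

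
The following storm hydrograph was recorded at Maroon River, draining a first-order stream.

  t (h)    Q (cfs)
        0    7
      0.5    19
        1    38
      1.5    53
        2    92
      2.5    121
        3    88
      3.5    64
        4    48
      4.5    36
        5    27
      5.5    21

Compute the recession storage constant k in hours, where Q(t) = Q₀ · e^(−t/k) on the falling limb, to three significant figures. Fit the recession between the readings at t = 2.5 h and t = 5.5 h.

k ≈ 1.71 h

On the falling limb, Q drops from 121 to 21 cfs between t = 2.5 h and t = 5.5 h (Δt = 3 h).
k = −Δt / ln(Q₂/Q₁) = −3 / ln(21/121) = 1.71 h.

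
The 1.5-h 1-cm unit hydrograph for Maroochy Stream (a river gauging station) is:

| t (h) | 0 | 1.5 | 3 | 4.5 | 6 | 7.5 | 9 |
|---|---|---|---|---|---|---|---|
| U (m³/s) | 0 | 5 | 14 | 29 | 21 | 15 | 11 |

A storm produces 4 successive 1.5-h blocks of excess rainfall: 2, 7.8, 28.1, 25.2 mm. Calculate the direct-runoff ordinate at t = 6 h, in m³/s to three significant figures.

By discrete convolution, Q_j = Σ (P_i / 10 mm) · U_{j−i}.
At t = 6 h (j=4): Q = (2/10)·21 + (7.8/10)·29 + (28.1/10)·14 + (25.2/10)·5 = 78.8 m³/s.

Q ≈ 78.8 m³/s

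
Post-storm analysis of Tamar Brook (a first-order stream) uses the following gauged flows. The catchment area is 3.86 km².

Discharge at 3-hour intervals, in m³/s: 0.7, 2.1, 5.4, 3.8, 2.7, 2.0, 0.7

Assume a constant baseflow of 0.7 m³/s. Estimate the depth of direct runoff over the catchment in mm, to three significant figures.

Direct runoff: 0.0, 1.4, 4.7, 3.1, 2.0, 1.3, 0.0 m³/s; ΣQ_DR = 12.50 m³/s.
V = ΣQ_DR · Δt = 12.50 × 10800 s = 1.350 × 10^5 m³.
Over A = 3.86 km², depth = V / A = 35.0 mm.

d ≈ 35.0 mm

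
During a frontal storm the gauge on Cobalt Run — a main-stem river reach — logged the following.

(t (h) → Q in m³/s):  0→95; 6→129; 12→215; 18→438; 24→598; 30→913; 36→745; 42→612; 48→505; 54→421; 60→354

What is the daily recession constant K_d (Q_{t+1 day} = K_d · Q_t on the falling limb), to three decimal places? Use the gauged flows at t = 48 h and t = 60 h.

K_d ≈ 0.491

Between t = 48 h and t = 60 h the flow falls from 505 to 354 m³/s over 2×6 h = 12 h.
Per-interval ratio K = (354/505)^(1/2) = 0.8373; K_d = K^(24/6) = 0.491.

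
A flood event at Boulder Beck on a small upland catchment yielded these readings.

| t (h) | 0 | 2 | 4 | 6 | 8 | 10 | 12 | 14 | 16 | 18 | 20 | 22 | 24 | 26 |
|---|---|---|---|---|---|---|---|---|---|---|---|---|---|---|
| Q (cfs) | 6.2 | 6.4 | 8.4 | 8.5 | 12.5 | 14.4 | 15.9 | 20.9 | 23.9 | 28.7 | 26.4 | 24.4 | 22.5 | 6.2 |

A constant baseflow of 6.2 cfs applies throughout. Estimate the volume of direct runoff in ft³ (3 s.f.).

Direct-runoff ordinates (Q − Q_b): 0.0, 0.2, 2.2, 2.3, 6.3, 8.2, 9.7, 14.7, 17.7, 22.5, 20.2, 18.2, 16.3, 0.0 cfs.
ΣQ_DR = 138.5 cfs.
With Δt = 2 h = 7200 s, V = ΣQ_DR · Δt = 138.5 × 7200 = 9.97 × 10^5 ft³.

V ≈ 9.97 × 10^5 ft³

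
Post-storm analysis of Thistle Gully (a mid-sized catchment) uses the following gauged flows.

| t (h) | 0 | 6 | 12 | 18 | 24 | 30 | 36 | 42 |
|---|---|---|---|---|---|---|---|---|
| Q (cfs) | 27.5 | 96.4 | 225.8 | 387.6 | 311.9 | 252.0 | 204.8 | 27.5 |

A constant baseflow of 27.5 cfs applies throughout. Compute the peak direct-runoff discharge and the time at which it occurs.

Subtracting baseflow gives direct-runoff ordinates: 0.0, 68.9, 198.3, 360.1, 284.4, 224.5, 177.3, 0.0 cfs.
The maximum is 360.1 cfs, occurring at the reading for t = 18 h.

Q_p = 360.1 cfs at t = 18 h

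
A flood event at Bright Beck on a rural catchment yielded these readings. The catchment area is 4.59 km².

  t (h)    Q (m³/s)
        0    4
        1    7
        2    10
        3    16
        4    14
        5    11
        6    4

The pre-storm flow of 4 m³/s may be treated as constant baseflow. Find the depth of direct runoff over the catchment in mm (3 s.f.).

d ≈ 29.8 mm

Direct runoff: 0.0, 3.0, 6.0, 12.0, 10.0, 7.0, 0.0 m³/s; ΣQ_DR = 38.00 m³/s.
V = ΣQ_DR · Δt = 38.00 × 3600 s = 1.368 × 10^5 m³.
Over A = 4.59 km², depth = V / A = 29.8 mm.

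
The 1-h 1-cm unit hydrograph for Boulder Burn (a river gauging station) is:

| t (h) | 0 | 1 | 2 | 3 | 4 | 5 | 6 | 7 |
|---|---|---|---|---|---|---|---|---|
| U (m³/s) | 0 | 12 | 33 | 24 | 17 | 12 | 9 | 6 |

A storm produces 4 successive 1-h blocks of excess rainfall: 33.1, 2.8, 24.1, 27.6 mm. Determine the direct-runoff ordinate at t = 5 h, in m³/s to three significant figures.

By discrete convolution, Q_j = Σ (P_i / 10 mm) · U_{j−i}.
At t = 5 h (j=5): Q = (33.1/10)·12 + (2.8/10)·17 + (24.1/10)·24 + (27.6/10)·33 = 193 m³/s.

Q ≈ 193 m³/s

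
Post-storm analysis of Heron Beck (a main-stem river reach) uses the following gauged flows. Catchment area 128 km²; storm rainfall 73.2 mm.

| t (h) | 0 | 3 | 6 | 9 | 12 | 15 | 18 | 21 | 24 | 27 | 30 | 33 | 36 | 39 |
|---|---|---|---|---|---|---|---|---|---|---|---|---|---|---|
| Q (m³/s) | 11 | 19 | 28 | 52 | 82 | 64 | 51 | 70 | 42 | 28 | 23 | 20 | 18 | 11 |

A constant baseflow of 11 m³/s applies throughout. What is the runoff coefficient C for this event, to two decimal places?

C ≈ 0.42

ΣQ_DR = 365.0 m³/s; V = ΣQ_DR·Δt = 3.942 × 10^6 m³.
Runoff depth d = V / A = 30.80 mm.
C = d / P = 30.80 / 73.2 = 0.42.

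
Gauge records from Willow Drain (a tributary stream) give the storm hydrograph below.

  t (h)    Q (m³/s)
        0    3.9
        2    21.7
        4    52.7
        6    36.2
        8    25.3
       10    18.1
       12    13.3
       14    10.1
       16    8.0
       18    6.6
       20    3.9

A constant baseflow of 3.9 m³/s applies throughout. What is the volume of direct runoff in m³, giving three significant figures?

Direct-runoff ordinates (Q − Q_b): 0.0, 17.8, 48.8, 32.3, 21.4, 14.2, 9.4, 6.2, 4.1, 2.7, 0.0 m³/s.
ΣQ_DR = 156.9 m³/s.
With Δt = 2 h = 7200 s, V = ΣQ_DR · Δt = 156.9 × 7200 = 1.13 × 10^6 m³.

V ≈ 1.13 × 10^6 m³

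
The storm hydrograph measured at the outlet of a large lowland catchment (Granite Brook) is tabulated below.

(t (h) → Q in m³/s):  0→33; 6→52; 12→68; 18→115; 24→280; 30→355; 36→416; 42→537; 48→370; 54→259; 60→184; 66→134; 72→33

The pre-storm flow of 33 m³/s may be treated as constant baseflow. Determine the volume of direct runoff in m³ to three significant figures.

V ≈ 5.20 × 10^7 m³

Direct-runoff ordinates (Q − Q_b): 0.0, 19.0, 35.0, 82.0, 247.0, 322.0, 383.0, 504.0, 337.0, 226.0, 151.0, 101.0, 0.0 m³/s.
ΣQ_DR = 2407 m³/s.
With Δt = 6 h = 21600 s, V = ΣQ_DR · Δt = 2407 × 21600 = 5.20 × 10^7 m³.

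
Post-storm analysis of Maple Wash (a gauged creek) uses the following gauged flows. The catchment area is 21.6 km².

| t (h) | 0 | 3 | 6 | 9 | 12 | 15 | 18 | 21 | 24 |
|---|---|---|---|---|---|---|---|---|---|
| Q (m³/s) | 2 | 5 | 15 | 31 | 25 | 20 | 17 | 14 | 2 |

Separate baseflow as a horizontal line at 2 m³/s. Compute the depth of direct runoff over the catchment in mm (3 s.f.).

d ≈ 56.5 mm

Direct runoff: 0.0, 3.0, 13.0, 29.0, 23.0, 18.0, 15.0, 12.0, 0.0 m³/s; ΣQ_DR = 113.0 m³/s.
V = ΣQ_DR · Δt = 113.0 × 10800 s = 1.220 × 10^6 m³.
Over A = 21.6 km², depth = V / A = 56.5 mm.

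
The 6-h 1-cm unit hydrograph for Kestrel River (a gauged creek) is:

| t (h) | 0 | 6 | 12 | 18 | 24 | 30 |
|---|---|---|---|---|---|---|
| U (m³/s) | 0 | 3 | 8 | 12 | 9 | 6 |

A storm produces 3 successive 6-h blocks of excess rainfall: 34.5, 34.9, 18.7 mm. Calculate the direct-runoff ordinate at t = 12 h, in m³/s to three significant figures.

Q ≈ 38.1 m³/s

By discrete convolution, Q_j = Σ (P_i / 10 mm) · U_{j−i}.
At t = 12 h (j=2): Q = (34.5/10)·8 + (34.9/10)·3 + (18.7/10)·0 = 38.1 m³/s.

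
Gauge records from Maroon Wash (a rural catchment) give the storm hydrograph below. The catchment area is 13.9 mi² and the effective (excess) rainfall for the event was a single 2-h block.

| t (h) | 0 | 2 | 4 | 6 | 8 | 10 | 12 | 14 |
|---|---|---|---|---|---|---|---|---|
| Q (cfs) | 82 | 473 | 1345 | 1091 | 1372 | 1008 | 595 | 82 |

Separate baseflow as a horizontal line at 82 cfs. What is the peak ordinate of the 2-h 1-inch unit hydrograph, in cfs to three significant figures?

Direct runoff: 0.0, 391.0, 1263.0, 1009.0, 1290.0, 926.0, 513.0, 0.0 cfs; ΣQ_DR = 5392 cfs, peak = 1290.0 cfs.
Runoff depth d = ΣQ_DR·Δt / A = 5392 × 7200 / (13.9 mi²) = 1.202 in.
The 1-inch UH is the DRH scaled by (1 in)/d, so U_p = 1290.0 × 1/1.202 = 1070 cfs.

U_p ≈ 1070 cfs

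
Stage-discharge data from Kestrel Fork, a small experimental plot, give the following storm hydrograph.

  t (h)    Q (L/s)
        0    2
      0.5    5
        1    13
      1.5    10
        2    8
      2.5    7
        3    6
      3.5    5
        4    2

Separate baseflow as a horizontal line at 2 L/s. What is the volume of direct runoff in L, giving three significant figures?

Direct-runoff ordinates (Q − Q_b): 0.0, 3.0, 11.0, 8.0, 6.0, 5.0, 4.0, 3.0, 0.0 L/s.
ΣQ_DR = 40.00 L/s.
With Δt = 0.5 h = 1800 s, V = ΣQ_DR · Δt = 40.00 × 1800 = 72000 L.

V ≈ 72000 L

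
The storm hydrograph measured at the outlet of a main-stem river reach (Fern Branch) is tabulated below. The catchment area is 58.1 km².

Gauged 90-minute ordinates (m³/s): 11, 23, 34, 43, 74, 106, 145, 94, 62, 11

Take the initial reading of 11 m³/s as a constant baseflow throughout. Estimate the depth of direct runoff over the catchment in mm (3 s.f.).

Direct runoff: 0.0, 12.0, 23.0, 32.0, 63.0, 95.0, 134.0, 83.0, 51.0, 0.0 m³/s; ΣQ_DR = 493.0 m³/s.
V = ΣQ_DR · Δt = 493.0 × 5400 s = 2.662 × 10^6 m³.
Over A = 58.1 km², depth = V / A = 45.8 mm.

d ≈ 45.8 mm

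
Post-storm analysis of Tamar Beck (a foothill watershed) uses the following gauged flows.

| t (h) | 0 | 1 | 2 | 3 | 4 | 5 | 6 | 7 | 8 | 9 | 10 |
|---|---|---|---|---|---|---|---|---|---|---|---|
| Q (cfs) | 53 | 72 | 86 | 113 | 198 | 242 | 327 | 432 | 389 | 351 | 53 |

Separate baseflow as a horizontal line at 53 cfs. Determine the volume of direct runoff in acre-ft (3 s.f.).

V ≈ 143 acre-ft

Direct-runoff ordinates (Q − Q_b): 0.0, 19.0, 33.0, 60.0, 145.0, 189.0, 274.0, 379.0, 336.0, 298.0, 0.0 cfs.
ΣQ_DR = 1733 cfs.
With Δt = 1 h = 3600 s, V = ΣQ_DR · Δt = 1733 × 3600 = 6.24 × 10^6 ft³ = 143 acre-ft.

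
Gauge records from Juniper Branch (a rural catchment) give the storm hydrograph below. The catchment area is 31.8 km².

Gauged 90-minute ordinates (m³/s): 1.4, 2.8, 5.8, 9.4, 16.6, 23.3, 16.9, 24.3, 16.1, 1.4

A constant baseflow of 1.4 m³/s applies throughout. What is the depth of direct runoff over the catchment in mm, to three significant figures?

Direct runoff: 0.0, 1.4, 4.4, 8.0, 15.2, 21.9, 15.5, 22.9, 14.7, 0.0 m³/s; ΣQ_DR = 104.0 m³/s.
V = ΣQ_DR · Δt = 104.0 × 5400 s = 5.616 × 10^5 m³.
Over A = 31.8 km², depth = V / A = 17.7 mm.

d ≈ 17.7 mm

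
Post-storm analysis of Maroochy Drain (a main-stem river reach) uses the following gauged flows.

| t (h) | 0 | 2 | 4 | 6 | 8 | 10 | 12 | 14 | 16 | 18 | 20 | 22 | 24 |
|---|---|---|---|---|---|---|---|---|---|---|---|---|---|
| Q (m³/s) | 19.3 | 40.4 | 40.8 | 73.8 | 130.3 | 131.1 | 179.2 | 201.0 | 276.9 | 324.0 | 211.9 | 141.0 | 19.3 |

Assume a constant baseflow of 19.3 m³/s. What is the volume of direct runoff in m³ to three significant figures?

Direct-runoff ordinates (Q − Q_b): 0.0, 21.1, 21.5, 54.5, 111.0, 111.8, 159.9, 181.7, 257.6, 304.7, 192.6, 121.7, 0.0 m³/s.
ΣQ_DR = 1538 m³/s.
With Δt = 2 h = 7200 s, V = ΣQ_DR · Δt = 1538 × 7200 = 1.11 × 10^7 m³.

V ≈ 1.11 × 10^7 m³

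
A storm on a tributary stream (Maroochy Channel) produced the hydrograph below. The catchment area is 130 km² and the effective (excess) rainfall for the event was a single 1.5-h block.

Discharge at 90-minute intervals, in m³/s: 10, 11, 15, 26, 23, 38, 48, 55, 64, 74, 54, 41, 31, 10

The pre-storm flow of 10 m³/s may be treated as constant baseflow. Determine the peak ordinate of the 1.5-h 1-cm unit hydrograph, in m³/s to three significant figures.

Direct runoff: 0.0, 1.0, 5.0, 16.0, 13.0, 28.0, 38.0, 45.0, 54.0, 64.0, 44.0, 31.0, 21.0, 0.0 m³/s; ΣQ_DR = 360.0 m³/s, peak = 64.0 m³/s.
Runoff depth d = ΣQ_DR·Δt / A = 360.0 × 5400 / (130 km²) = 14.95 mm.
The 1-cm UH is the DRH scaled by (10 mm)/d, so U_p = 64.0 × 10/14.95 = 42.8 m³/s.

U_p ≈ 42.8 m³/s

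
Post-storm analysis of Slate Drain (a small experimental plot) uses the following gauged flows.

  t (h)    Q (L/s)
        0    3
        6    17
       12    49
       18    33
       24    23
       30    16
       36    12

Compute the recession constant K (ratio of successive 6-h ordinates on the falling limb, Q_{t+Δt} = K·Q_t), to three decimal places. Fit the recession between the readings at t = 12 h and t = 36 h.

Using the recession-limb readings at t = 12 h and t = 36 h: Q falls from 49 to 12 L/s over 4 intervals.
K = (Q₂/Q₁)^(1/4) = (12/49)^(1/4) = 0.703.

K ≈ 0.703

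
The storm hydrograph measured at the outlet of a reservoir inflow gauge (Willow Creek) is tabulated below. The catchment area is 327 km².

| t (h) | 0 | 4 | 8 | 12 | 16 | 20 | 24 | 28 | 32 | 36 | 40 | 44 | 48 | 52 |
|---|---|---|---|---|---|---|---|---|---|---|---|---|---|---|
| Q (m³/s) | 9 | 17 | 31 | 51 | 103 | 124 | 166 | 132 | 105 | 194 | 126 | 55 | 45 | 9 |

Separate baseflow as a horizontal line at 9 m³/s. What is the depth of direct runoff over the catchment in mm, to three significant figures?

Direct runoff: 0.0, 8.0, 22.0, 42.0, 94.0, 115.0, 157.0, 123.0, 96.0, 185.0, 117.0, 46.0, 36.0, 0.0 m³/s; ΣQ_DR = 1041 m³/s.
V = ΣQ_DR · Δt = 1041 × 14400 s = 1.499 × 10^7 m³.
Over A = 327 km², depth = V / A = 45.8 mm.

d ≈ 45.8 mm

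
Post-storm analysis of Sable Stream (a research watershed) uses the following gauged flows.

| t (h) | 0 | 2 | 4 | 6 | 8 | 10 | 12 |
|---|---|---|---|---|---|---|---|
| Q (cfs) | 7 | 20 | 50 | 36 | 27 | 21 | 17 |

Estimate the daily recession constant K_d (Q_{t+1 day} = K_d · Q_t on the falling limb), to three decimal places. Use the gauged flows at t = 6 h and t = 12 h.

Between t = 6 h and t = 12 h the flow falls from 36 to 17 cfs over 3×2 h = 6 h.
Per-interval ratio K = (17/36)^(1/3) = 0.7787; K_d = K^(24/2) = 0.050.

K_d ≈ 0.050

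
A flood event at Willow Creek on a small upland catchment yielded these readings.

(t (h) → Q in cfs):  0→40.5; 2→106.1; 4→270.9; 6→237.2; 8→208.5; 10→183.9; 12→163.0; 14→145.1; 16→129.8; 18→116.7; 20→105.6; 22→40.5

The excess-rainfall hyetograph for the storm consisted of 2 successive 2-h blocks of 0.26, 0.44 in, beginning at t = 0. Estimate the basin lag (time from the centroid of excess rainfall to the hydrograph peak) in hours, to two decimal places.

t_L ≈ 1.74 h

Centroid of excess rainfall: t_c = Σ P_i·t̄_i / ΣP_i = 2.2571 h (block centres at 1, 3 h).
Hydrograph peak occurs at t = 4 h, so basin lag t_L = 4 − 2.2571 = 1.74 h.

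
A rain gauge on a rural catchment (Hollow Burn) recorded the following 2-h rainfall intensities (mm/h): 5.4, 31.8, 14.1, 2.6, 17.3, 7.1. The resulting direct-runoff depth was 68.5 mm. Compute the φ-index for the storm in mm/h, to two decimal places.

φ ≈ 9.65 mm/h

Only the 3 blocks with intensity above φ contribute runoff: 31.8, 14.1, 17.3 mm/h.
Σ(I−φ)·Δt = d  ⇒  (31.8+14.1+17.3 − 3φ)·2 = 68.5
φ = (63.20 − 68.5/2) / 3 = 9.65 mm/h.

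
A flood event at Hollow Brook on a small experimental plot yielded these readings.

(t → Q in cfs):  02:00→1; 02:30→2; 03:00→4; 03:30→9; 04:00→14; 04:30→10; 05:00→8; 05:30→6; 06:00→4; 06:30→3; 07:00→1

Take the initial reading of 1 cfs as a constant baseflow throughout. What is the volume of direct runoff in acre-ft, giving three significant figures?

V ≈ 2.11 acre-ft

Direct-runoff ordinates (Q − Q_b): 0.0, 1.0, 3.0, 8.0, 13.0, 9.0, 7.0, 5.0, 3.0, 2.0, 0.0 cfs.
ΣQ_DR = 51.00 cfs.
With Δt = 0.5 h = 1800 s, V = ΣQ_DR · Δt = 51.00 × 1800 = 91800 ft³ = 2.11 acre-ft.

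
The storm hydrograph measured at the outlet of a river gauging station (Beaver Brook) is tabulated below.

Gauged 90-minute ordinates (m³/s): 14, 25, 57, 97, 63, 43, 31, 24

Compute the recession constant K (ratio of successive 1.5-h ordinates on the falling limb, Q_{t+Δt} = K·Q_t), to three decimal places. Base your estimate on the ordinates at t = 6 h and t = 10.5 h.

Using the recession-limb readings at t = 6 h and t = 10.5 h: Q falls from 63 to 24 m³/s over 3 intervals.
K = (Q₂/Q₁)^(1/3) = (24/63)^(1/3) = 0.725.

K ≈ 0.725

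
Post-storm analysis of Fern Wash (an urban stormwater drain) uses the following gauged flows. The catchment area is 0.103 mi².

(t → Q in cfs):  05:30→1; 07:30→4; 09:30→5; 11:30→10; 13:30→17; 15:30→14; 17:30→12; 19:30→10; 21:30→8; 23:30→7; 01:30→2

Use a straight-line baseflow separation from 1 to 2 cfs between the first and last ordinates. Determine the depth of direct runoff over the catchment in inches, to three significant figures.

Direct runoff: 0.00, 2.90, 3.80, 8.70, 15.60, 12.50, 10.40, 8.30, 6.20, 5.10, 0.00 cfs; ΣQ_DR = 73.50 cfs.
V = ΣQ_DR · Δt = 73.50 × 7200 s = 5.292 × 10^5 ft³.
Over A = 0.103 mi², depth = V / A = 2.21 in.

d ≈ 2.21 in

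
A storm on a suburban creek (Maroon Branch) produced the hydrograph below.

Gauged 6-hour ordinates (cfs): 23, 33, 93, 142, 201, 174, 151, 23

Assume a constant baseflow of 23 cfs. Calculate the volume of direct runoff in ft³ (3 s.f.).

V ≈ 1.42 × 10^7 ft³

Direct-runoff ordinates (Q − Q_b): 0.0, 10.0, 70.0, 119.0, 178.0, 151.0, 128.0, 0.0 cfs.
ΣQ_DR = 656.0 cfs.
With Δt = 6 h = 21600 s, V = ΣQ_DR · Δt = 656.0 × 21600 = 1.42 × 10^7 ft³.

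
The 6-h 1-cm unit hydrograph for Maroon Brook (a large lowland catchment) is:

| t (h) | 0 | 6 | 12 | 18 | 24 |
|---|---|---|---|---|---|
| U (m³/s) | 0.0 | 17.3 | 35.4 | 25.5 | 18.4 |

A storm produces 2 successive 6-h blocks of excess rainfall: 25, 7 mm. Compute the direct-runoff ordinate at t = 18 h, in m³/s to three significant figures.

By discrete convolution, Q_j = Σ (P_i / 10 mm) · U_{j−i}.
At t = 18 h (j=3): Q = (25/10)·25.5 + (7/10)·35.4 = 88.5 m³/s.

Q ≈ 88.5 m³/s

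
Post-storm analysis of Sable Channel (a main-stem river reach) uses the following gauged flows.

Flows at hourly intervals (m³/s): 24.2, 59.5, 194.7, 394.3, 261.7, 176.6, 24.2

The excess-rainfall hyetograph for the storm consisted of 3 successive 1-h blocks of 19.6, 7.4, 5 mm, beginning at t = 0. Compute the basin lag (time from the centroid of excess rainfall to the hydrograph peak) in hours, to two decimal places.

t_L ≈ 1.96 h

Centroid of excess rainfall: t_c = Σ P_i·t̄_i / ΣP_i = 1.0438 h (block centres at 0.5, 1.5, 2.5 h).
Hydrograph peak occurs at t = 3 h, so basin lag t_L = 3 − 1.0438 = 1.96 h.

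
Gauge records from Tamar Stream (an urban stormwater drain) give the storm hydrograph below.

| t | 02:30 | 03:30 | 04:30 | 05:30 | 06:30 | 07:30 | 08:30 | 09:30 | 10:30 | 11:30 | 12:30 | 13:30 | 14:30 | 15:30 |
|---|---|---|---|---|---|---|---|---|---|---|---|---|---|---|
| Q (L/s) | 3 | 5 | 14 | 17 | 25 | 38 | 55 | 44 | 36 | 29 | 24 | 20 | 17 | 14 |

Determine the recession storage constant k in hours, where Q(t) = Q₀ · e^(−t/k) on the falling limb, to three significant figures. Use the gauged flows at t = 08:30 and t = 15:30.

k ≈ 5.12 h

On the falling limb, Q drops from 55 to 14 L/s between t = 08:30 and t = 15:30 (Δt = 7 h).
k = −Δt / ln(Q₂/Q₁) = −7 / ln(14/55) = 5.12 h.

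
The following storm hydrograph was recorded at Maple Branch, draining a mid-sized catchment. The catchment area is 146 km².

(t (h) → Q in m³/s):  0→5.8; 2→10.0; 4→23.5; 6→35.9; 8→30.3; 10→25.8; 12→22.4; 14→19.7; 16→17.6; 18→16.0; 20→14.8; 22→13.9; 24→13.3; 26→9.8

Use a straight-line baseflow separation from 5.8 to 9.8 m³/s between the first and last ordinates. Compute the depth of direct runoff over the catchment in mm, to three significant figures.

d ≈ 7.38 mm

Direct runoff: 0.00, 3.89, 17.08, 29.18, 23.27, 18.46, 14.75, 11.75, 9.34, 7.43, 5.92, 4.72, 3.81, 0.00 m³/s; ΣQ_DR = 149.6 m³/s.
V = ΣQ_DR · Δt = 149.6 × 7200 s = 1.077 × 10^6 m³.
Over A = 146 km², depth = V / A = 7.38 mm.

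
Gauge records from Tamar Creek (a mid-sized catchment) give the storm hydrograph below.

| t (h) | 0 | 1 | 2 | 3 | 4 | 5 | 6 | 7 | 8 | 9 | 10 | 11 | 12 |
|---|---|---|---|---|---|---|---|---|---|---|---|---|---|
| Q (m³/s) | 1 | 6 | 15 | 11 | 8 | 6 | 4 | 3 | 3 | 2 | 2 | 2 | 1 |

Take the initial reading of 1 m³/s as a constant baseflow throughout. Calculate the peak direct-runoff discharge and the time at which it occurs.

Q_p = 14.0 m³/s at t = 2 h

Subtracting baseflow gives direct-runoff ordinates: 0.0, 5.0, 14.0, 10.0, 7.0, 5.0, 3.0, 2.0, 2.0, 1.0, 1.0, 1.0, 0.0 m³/s.
The maximum is 14.0 m³/s, occurring at the reading for t = 2 h.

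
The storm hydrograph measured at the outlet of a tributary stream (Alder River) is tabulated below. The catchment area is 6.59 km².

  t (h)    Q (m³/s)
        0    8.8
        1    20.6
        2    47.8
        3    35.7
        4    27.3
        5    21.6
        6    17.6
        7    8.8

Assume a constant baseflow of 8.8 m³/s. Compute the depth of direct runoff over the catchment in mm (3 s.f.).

Direct runoff: 0.0, 11.8, 39.0, 26.9, 18.5, 12.8, 8.8, 0.0 m³/s; ΣQ_DR = 117.8 m³/s.
V = ΣQ_DR · Δt = 117.8 × 3600 s = 4.241 × 10^5 m³.
Over A = 6.59 km², depth = V / A = 64.4 mm.

d ≈ 64.4 mm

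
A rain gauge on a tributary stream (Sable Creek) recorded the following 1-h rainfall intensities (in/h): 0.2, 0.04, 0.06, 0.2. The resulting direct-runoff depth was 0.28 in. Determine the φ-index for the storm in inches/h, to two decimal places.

Only the 2 blocks with intensity above φ contribute runoff: 0.2, 0.2 in/h.
Σ(I−φ)·Δt = d  ⇒  (0.2+0.2 − 2φ)·1 = 0.28
φ = (0.4000 − 0.28/1) / 2 = 0.06 in/h.

φ ≈ 0.06 in/h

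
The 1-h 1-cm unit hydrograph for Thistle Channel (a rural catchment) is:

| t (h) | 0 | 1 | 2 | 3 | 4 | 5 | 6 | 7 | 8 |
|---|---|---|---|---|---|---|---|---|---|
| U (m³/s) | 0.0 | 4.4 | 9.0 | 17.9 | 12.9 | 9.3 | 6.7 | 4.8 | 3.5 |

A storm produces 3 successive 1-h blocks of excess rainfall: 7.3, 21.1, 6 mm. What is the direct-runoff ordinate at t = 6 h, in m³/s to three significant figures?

By discrete convolution, Q_j = Σ (P_i / 10 mm) · U_{j−i}.
At t = 6 h (j=6): Q = (7.3/10)·6.7 + (21.1/10)·9.3 + (6/10)·12.9 = 32.3 m³/s.

Q ≈ 32.3 m³/s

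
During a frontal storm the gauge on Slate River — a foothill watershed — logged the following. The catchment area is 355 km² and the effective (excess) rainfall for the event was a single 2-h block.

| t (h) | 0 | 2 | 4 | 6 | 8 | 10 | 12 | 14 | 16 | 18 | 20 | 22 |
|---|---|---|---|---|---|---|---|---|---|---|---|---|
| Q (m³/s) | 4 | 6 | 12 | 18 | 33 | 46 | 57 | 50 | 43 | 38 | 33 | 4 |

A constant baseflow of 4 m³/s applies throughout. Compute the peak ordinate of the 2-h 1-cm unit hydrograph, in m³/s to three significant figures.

U_p ≈ 88.3 m³/s

Direct runoff: 0.0, 2.0, 8.0, 14.0, 29.0, 42.0, 53.0, 46.0, 39.0, 34.0, 29.0, 0.0 m³/s; ΣQ_DR = 296.0 m³/s, peak = 53.0 m³/s.
Runoff depth d = ΣQ_DR·Δt / A = 296.0 × 7200 / (355 km²) = 6.003 mm.
The 1-cm UH is the DRH scaled by (10 mm)/d, so U_p = 53.0 × 10/6.003 = 88.3 m³/s.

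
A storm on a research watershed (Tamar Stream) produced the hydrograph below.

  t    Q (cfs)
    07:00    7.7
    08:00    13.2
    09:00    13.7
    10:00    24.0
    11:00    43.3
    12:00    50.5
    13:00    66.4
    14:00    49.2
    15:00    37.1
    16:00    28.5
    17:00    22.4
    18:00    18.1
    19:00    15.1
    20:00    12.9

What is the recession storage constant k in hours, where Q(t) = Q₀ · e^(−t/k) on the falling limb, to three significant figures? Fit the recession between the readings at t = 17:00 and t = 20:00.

On the falling limb, Q drops from 22.4 to 12.9 cfs between t = 17:00 and t = 20:00 (Δt = 3 h).
k = −Δt / ln(Q₂/Q₁) = −3 / ln(12.9/22.4) = 5.44 h.

k ≈ 5.44 h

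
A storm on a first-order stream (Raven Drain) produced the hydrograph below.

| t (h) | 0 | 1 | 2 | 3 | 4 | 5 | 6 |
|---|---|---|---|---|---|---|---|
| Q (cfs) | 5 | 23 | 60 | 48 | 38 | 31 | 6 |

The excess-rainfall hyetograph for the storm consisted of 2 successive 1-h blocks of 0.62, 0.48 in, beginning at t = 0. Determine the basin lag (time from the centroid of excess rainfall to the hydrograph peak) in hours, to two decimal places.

t_L ≈ 1.06 h

Centroid of excess rainfall: t_c = Σ P_i·t̄_i / ΣP_i = 0.9364 h (block centres at 0.5, 1.5 h).
Hydrograph peak occurs at t = 2 h, so basin lag t_L = 2 − 0.9364 = 1.06 h.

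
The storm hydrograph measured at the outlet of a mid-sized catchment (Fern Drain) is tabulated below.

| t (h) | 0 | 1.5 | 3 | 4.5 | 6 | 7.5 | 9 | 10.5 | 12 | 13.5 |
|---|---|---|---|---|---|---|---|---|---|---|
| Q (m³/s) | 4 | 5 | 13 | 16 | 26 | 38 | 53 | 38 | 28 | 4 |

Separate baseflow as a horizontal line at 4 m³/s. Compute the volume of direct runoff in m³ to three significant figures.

Direct-runoff ordinates (Q − Q_b): 0.0, 1.0, 9.0, 12.0, 22.0, 34.0, 49.0, 34.0, 24.0, 0.0 m³/s.
ΣQ_DR = 185.0 m³/s.
With Δt = 1.5 h = 5400 s, V = ΣQ_DR · Δt = 185.0 × 5400 = 9.99 × 10^5 m³.

V ≈ 9.99 × 10^5 m³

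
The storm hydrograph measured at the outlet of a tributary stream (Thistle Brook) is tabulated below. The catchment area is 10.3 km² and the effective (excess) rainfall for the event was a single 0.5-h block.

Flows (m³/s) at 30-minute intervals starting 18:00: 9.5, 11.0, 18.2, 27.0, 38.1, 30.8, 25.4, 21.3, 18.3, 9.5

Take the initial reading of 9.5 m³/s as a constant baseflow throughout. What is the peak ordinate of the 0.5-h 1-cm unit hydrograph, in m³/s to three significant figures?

Direct runoff: 0.0, 1.5, 8.7, 17.5, 28.6, 21.3, 15.9, 11.8, 8.8, 0.0 m³/s; ΣQ_DR = 114.1 m³/s, peak = 28.6 m³/s.
Runoff depth d = ΣQ_DR·Δt / A = 114.1 × 1800 / (10.3 km²) = 19.94 mm.
The 1-cm UH is the DRH scaled by (10 mm)/d, so U_p = 28.6 × 10/19.94 = 14.3 m³/s.

U_p ≈ 14.3 m³/s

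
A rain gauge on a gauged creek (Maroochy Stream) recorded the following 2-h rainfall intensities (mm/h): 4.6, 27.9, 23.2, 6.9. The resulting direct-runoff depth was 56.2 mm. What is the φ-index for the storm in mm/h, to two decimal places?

Only the 2 blocks with intensity above φ contribute runoff: 27.9, 23.2 mm/h.
Σ(I−φ)·Δt = d  ⇒  (27.9+23.2 − 2φ)·2 = 56.2
φ = (51.10 − 56.2/2) / 2 = 11.50 mm/h.

φ ≈ 11.50 mm/h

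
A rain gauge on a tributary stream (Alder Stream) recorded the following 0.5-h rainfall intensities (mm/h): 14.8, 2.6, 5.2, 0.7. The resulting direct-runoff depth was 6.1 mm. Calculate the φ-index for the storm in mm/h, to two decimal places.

φ ≈ 3.90 mm/h

Only the 2 blocks with intensity above φ contribute runoff: 14.8, 5.2 mm/h.
Σ(I−φ)·Δt = d  ⇒  (14.8+5.2 − 2φ)·0.5 = 6.1
φ = (20.00 − 6.1/0.5) / 2 = 3.90 mm/h.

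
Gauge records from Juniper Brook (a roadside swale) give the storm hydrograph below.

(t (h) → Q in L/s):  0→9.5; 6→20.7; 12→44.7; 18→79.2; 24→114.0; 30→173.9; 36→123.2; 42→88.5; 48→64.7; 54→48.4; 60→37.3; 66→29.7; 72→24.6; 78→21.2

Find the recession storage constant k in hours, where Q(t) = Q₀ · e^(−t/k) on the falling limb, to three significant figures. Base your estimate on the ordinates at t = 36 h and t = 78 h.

k ≈ 23.9 h

On the falling limb, Q drops from 123.2 to 21.2 L/s between t = 36 h and t = 78 h (Δt = 42 h).
k = −Δt / ln(Q₂/Q₁) = −42 / ln(21.2/123.2) = 23.9 h.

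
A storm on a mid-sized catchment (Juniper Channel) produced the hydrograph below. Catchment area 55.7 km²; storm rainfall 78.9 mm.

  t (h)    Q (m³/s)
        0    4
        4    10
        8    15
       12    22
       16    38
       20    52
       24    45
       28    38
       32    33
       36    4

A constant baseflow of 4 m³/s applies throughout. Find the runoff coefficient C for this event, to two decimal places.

ΣQ_DR = 221.0 m³/s; V = ΣQ_DR·Δt = 3.182 × 10^6 m³.
Runoff depth d = V / A = 57.13 mm.
C = d / P = 57.13 / 78.9 = 0.72.

C ≈ 0.72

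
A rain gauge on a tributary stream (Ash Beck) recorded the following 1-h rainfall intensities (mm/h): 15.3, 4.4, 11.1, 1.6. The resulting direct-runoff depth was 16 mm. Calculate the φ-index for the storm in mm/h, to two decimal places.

φ ≈ 5.20 mm/h

Only the 2 blocks with intensity above φ contribute runoff: 15.3, 11.1 mm/h.
Σ(I−φ)·Δt = d  ⇒  (15.3+11.1 − 2φ)·1 = 16
φ = (26.40 − 16/1) / 2 = 5.20 mm/h.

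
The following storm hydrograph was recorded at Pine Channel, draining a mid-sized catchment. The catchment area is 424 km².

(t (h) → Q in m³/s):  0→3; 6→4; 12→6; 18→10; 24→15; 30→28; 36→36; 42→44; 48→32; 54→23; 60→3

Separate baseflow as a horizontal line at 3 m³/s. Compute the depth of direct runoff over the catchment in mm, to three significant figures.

d ≈ 8.71 mm

Direct runoff: 0.0, 1.0, 3.0, 7.0, 12.0, 25.0, 33.0, 41.0, 29.0, 20.0, 0.0 m³/s; ΣQ_DR = 171.0 m³/s.
V = ΣQ_DR · Δt = 171.0 × 21600 s = 3.694 × 10^6 m³.
Over A = 424 km², depth = V / A = 8.71 mm.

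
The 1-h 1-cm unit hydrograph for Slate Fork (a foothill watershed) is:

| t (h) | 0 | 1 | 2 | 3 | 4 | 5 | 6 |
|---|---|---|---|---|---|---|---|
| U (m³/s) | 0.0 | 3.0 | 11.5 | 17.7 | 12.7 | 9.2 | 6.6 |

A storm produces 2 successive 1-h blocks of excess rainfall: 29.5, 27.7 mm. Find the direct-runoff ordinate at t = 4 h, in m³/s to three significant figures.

Q ≈ 86.5 m³/s

By discrete convolution, Q_j = Σ (P_i / 10 mm) · U_{j−i}.
At t = 4 h (j=4): Q = (29.5/10)·12.7 + (27.7/10)·17.7 = 86.5 m³/s.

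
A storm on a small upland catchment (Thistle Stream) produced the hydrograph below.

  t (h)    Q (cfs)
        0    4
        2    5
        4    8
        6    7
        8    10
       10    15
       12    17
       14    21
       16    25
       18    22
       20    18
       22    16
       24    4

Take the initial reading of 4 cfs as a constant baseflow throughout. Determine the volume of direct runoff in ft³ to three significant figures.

Direct-runoff ordinates (Q − Q_b): 0.0, 1.0, 4.0, 3.0, 6.0, 11.0, 13.0, 17.0, 21.0, 18.0, 14.0, 12.0, 0.0 cfs.
ΣQ_DR = 120.0 cfs.
With Δt = 2 h = 7200 s, V = ΣQ_DR · Δt = 120.0 × 7200 = 8.64 × 10^5 ft³.

V ≈ 8.64 × 10^5 ft³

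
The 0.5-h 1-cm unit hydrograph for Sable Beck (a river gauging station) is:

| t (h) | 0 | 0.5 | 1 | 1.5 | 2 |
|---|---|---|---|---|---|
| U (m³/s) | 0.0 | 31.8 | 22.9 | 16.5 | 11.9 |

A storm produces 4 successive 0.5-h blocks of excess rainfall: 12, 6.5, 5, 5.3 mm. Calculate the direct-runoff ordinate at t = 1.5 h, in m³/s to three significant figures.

By discrete convolution, Q_j = Σ (P_i / 10 mm) · U_{j−i}.
At t = 1.5 h (j=3): Q = (12/10)·16.5 + (6.5/10)·22.9 + (5/10)·31.8 + (5.3/10)·0.0 = 50.6 m³/s.

Q ≈ 50.6 m³/s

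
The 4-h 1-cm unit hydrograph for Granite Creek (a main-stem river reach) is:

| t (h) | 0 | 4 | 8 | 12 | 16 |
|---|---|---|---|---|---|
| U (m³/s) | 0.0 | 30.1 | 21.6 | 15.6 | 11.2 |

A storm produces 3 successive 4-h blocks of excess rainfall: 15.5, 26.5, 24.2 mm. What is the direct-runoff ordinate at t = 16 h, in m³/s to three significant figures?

Q ≈ 111 m³/s

By discrete convolution, Q_j = Σ (P_i / 10 mm) · U_{j−i}.
At t = 16 h (j=4): Q = (15.5/10)·11.2 + (26.5/10)·15.6 + (24.2/10)·21.6 = 111 m³/s.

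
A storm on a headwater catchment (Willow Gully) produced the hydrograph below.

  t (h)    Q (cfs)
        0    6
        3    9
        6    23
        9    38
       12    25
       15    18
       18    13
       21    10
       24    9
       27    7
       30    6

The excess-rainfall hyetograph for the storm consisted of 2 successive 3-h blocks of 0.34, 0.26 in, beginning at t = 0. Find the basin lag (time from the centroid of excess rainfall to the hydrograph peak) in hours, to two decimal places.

t_L ≈ 6.20 h

Centroid of excess rainfall: t_c = Σ P_i·t̄_i / ΣP_i = 2.8000 h (block centres at 1.5, 4.5 h).
Hydrograph peak occurs at t = 9 h, so basin lag t_L = 9 − 2.8000 = 6.20 h.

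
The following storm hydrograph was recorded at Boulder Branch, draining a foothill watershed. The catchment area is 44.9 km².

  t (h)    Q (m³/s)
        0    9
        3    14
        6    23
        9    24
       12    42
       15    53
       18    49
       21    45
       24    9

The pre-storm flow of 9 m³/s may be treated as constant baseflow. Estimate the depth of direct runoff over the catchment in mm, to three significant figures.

Direct runoff: 0.0, 5.0, 14.0, 15.0, 33.0, 44.0, 40.0, 36.0, 0.0 m³/s; ΣQ_DR = 187.0 m³/s.
V = ΣQ_DR · Δt = 187.0 × 10800 s = 2.020 × 10^6 m³.
Over A = 44.9 km², depth = V / A = 45.0 mm.

d ≈ 45.0 mm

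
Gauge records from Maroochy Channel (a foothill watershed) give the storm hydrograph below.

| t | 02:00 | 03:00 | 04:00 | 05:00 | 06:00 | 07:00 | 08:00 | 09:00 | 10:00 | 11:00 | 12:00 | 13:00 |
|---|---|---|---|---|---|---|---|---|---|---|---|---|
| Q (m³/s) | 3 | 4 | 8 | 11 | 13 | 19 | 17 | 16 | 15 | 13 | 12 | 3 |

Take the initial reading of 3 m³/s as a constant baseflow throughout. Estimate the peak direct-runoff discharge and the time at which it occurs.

Subtracting baseflow gives direct-runoff ordinates: 0.0, 1.0, 5.0, 8.0, 10.0, 16.0, 14.0, 13.0, 12.0, 10.0, 9.0, 0.0 m³/s.
The maximum is 16.0 m³/s, occurring at the reading for t = 07:00.

Q_p = 16.0 m³/s at t = 07:00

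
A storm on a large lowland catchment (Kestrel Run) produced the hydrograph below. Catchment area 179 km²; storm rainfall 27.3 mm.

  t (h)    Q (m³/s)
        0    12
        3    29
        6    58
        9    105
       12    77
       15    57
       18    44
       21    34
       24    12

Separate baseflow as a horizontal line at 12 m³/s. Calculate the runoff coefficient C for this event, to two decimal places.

C ≈ 0.71

ΣQ_DR = 320.0 m³/s; V = ΣQ_DR·Δt = 3.456 × 10^6 m³.
Runoff depth d = V / A = 19.31 mm.
C = d / P = 19.31 / 27.3 = 0.71.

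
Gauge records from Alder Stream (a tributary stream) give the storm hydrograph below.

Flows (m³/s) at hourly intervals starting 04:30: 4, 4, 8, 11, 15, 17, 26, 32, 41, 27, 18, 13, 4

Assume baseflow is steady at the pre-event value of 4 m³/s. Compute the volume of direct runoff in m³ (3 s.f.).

Direct-runoff ordinates (Q − Q_b): 0.0, 0.0, 4.0, 7.0, 11.0, 13.0, 22.0, 28.0, 37.0, 23.0, 14.0, 9.0, 0.0 m³/s.
ΣQ_DR = 168.0 m³/s.
With Δt = 1 h = 3600 s, V = ΣQ_DR · Δt = 168.0 × 3600 = 6.05 × 10^5 m³.

V ≈ 6.05 × 10^5 m³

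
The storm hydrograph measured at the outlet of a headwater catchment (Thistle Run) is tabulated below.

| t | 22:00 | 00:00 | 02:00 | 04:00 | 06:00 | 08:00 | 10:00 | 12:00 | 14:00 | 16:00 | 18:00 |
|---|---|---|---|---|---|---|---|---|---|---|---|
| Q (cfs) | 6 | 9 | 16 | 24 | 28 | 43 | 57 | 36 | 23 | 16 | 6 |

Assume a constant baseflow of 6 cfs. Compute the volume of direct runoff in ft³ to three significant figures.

V ≈ 1.43 × 10^6 ft³

Direct-runoff ordinates (Q − Q_b): 0.0, 3.0, 10.0, 18.0, 22.0, 37.0, 51.0, 30.0, 17.0, 10.0, 0.0 cfs.
ΣQ_DR = 198.0 cfs.
With Δt = 2 h = 7200 s, V = ΣQ_DR · Δt = 198.0 × 7200 = 1.43 × 10^6 ft³.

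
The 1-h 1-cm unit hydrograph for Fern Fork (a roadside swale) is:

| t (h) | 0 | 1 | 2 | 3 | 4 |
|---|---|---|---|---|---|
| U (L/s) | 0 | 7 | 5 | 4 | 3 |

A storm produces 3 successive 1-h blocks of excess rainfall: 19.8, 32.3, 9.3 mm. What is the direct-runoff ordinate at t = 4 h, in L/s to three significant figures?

By discrete convolution, Q_j = Σ (P_i / 10 mm) · U_{j−i}.
At t = 4 h (j=4): Q = (19.8/10)·3 + (32.3/10)·4 + (9.3/10)·5 = 23.5 L/s.

Q ≈ 23.5 L/s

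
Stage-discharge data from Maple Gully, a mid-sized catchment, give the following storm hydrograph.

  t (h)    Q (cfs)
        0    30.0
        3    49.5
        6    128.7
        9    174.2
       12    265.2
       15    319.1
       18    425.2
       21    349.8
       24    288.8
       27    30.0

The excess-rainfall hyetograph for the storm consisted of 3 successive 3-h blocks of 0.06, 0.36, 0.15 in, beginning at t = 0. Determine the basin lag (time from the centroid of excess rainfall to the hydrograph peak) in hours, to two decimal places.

Centroid of excess rainfall: t_c = Σ P_i·t̄_i / ΣP_i = 4.9737 h (block centres at 1.5, 4.5, 7.5 h).
Hydrograph peak occurs at t = 18 h, so basin lag t_L = 18 − 4.9737 = 13.03 h.

t_L ≈ 13.03 h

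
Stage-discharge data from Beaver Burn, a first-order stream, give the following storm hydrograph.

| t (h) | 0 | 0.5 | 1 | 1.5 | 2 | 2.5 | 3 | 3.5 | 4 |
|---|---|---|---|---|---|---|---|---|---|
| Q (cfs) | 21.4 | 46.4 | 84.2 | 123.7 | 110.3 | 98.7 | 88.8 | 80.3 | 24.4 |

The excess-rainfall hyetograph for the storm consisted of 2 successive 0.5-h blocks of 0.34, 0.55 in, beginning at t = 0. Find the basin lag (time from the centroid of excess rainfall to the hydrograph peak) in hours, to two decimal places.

Centroid of excess rainfall: t_c = Σ P_i·t̄_i / ΣP_i = 0.5590 h (block centres at 0.25, 0.75 h).
Hydrograph peak occurs at t = 1.5 h, so basin lag t_L = 1.5 − 0.5590 = 0.94 h.

t_L ≈ 0.94 h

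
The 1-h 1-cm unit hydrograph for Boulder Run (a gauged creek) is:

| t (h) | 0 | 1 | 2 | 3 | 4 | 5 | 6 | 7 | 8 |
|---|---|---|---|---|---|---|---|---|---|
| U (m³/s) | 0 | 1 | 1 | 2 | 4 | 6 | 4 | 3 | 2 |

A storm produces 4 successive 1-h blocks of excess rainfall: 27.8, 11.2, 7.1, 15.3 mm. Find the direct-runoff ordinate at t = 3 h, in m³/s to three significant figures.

Q ≈ 7.39 m³/s

By discrete convolution, Q_j = Σ (P_i / 10 mm) · U_{j−i}.
At t = 3 h (j=3): Q = (27.8/10)·2 + (11.2/10)·1 + (7.1/10)·1 + (15.3/10)·0 = 7.39 m³/s.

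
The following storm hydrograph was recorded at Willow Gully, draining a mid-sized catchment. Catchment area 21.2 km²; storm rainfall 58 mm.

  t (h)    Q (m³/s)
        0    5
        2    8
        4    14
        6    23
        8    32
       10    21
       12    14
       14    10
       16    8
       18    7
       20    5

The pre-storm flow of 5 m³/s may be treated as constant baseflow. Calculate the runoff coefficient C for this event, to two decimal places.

ΣQ_DR = 92.00 m³/s; V = ΣQ_DR·Δt = 6.624 × 10^5 m³.
Runoff depth d = V / A = 31.25 mm.
C = d / P = 31.25 / 58 = 0.54.

C ≈ 0.54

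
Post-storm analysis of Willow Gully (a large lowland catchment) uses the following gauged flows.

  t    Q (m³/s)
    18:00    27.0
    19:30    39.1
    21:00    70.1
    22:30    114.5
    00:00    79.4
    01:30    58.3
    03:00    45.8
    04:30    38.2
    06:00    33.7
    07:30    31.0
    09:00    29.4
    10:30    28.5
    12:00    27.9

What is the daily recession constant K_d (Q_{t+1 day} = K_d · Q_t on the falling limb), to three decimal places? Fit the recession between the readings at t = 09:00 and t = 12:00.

K_d ≈ 0.658

Between t = 09:00 and t = 12:00 the flow falls from 29.4 to 27.9 m³/s over 2×1.5 h = 3 h.
Per-interval ratio K = (27.9/29.4)^(1/2) = 0.9742; K_d = K^(24/1.5) = 0.658.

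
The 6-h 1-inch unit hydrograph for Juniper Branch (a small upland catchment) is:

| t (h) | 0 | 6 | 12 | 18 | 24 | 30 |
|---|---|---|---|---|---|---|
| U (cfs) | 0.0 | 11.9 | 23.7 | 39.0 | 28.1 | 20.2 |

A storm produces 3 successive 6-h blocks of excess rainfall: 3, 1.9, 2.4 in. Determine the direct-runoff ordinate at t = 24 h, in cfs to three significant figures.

By discrete convolution, Q_j = Σ (P_i / 1 in) · U_{j−i}.
At t = 24 h (j=4): Q = (3/1)·28.1 + (1.9/1)·39.0 + (2.4/1)·23.7 = 215 cfs.

Q ≈ 215 cfs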